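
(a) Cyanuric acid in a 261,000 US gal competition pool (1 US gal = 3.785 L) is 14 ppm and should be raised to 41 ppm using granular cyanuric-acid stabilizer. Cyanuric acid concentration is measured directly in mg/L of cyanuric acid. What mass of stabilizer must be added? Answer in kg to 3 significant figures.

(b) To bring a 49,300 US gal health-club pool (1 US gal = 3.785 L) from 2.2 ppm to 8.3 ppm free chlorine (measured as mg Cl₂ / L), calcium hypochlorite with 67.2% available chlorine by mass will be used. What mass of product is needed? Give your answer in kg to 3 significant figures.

(a) 26.7 kg; (b) 1.69 kg

(a) Volume: 261,000 US gal × 3.785 L/gal = 987,885 L.
(a) CYA to add: (41 − 14) = 27 mg/L × 987,885 L = 26,670 g cyanuric acid.

(b) Volume: 49,300 US gal × 3.785 L/gal = 186,600 L.
(b) Chlorine deficit: 8.3 − 2.2 = 6.1 ppm = 6.1 mg/L as Cl₂.
(b) Cl₂ equivalent needed: 6.1 mg/L × 186,600 L = 1,138,000 mg = 1138 g.
(b) Product at 67.2% available chlorine: 1138 / 0.672 = 1694 g.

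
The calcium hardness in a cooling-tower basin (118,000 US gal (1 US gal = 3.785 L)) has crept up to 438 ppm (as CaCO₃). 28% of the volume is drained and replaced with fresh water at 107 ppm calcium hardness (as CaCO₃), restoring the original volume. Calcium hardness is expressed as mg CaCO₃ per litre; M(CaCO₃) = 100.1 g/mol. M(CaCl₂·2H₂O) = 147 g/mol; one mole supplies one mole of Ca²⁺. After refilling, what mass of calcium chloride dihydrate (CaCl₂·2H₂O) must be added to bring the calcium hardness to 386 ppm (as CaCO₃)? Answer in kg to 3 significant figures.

Volume: 118,000 US gal × 3.785 L/gal = 446,630 L.
After draining 28% and refilling: 438 × 0.72 + 107 × 0.28 = 345.32 ppm.
Deficit to target: 386 − 345.32 = 40.68 mg/L.
As CaCO₃: 40.68 mg/L × 446,630 L = 18,170 g; ÷ 100.1 = 181.5 mol Ca²⁺.
Mass: 181.5 × 147 = 26,680 g.

26.7 kg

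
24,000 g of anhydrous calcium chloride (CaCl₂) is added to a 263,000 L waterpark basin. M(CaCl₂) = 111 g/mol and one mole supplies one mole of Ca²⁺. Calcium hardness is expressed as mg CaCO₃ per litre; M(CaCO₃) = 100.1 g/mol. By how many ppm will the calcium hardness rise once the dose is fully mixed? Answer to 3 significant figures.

Moles of Ca²⁺: 24,000 g ÷ 111 g/mol = 216.2 mol.
As CaCO₃: 216.2 mol × 100.1 g/mol = 21,640 g.
Rise: 21,640 g / 263,000 L × 1000 = 82.29 mg/L.

82.3 ppm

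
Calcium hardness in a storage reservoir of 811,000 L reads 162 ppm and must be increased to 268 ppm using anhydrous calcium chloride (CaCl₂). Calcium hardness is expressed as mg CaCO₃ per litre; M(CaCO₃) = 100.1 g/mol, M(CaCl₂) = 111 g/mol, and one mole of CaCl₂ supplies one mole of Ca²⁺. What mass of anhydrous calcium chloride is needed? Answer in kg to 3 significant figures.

Hardness to add: (268 − 162) = 106 mg/L as CaCO₃ × 811,000 L = 85,970 g as CaCO₃.
Moles of Ca²⁺ (1 mol Ca²⁺ ≡ 1 mol CaCO₃): 85,970 / 100.1 g/mol = 858.8 mol.
Mass of CaCl₂: 858.8 × 111 = 95,330 g.

95.3 kg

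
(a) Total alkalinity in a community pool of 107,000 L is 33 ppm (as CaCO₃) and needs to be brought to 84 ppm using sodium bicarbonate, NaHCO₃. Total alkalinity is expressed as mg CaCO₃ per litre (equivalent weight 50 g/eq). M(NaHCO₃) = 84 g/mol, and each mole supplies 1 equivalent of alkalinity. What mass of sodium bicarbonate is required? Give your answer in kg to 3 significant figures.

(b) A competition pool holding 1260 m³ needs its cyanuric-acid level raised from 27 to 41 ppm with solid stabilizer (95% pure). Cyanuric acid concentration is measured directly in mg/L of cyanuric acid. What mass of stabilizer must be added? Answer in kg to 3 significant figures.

(a) 9.17 kg; (b) 18.6 kg

(a) Alkalinity to add: (84 − 33) = 51 mg/L as CaCO₃ × 107,000 L = 5457 g as CaCO₃.
(a) Equivalents: 5457 g ÷ 50 g/eq = 109.1 eq.
(a) NaHCO₃ supplies 1 eq per mole → 109.1 mol.
(a) Mass: 109.1 mol × 84 g/mol = 9168 g.

(b) Volume: 1260 m³ = 1,260,000 L.
(b) CYA to add: (41 − 27) = 14 mg/L × 1,260,000 L = 17,640 g cyanuric acid.
(b) At 95% purity: 17,640 / 0.95 = 18,570 g product.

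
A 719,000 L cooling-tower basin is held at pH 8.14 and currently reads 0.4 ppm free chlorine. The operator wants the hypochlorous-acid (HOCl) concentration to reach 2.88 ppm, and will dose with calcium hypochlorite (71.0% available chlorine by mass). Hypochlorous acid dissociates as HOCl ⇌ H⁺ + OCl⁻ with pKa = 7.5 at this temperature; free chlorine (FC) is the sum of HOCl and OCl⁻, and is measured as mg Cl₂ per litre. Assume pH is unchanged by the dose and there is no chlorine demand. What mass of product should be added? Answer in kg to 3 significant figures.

[OCl⁻]/[HOCl] = 10^(pH − pKa) = 10^(8.14 − 7.5) = 4.365; fraction as HOCl = 1/(1 + 4.365) = 0.1864.
Free chlorine required for 2.88 ppm HOCl: 2.88 / 0.1864 = 15.45 ppm.
FC to add: 15.45 − 0.4 = 15.05 mg/L as Cl₂.
Cl₂ equivalent: 15.05 mg/L × 719,000 L = 10,820 g.
Product at 71.0% available Cl: 10,820 / 0.71 = 15,240 g.

15.2 kg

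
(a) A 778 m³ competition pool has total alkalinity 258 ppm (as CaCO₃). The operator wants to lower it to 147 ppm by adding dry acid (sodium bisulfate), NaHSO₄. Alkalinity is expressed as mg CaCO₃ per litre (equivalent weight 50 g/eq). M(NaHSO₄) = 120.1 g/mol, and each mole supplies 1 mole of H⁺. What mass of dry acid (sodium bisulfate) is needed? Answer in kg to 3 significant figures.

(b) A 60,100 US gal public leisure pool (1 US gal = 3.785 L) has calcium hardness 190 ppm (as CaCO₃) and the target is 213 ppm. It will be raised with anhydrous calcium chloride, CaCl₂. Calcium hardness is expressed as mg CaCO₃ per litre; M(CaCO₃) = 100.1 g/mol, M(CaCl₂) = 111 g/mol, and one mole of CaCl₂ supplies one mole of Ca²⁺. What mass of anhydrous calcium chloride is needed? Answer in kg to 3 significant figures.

(a) 207 kg; (b) 5.80 kg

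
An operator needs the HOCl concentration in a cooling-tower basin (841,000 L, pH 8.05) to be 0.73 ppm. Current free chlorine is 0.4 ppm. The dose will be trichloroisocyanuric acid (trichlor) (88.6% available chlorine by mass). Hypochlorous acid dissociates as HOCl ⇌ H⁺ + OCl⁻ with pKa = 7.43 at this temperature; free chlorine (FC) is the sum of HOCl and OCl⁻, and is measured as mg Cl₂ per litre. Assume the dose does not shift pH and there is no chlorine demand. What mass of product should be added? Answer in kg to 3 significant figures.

[OCl⁻]/[HOCl] = 10^(pH − pKa) = 10^(8.05 − 7.43) = 4.169; fraction as HOCl = 1/(1 + 4.169) = 0.1935.
Free chlorine required for 0.73 ppm HOCl: 0.73 / 0.1935 = 3.773 ppm.
FC to add: 3.773 − 0.4 = 3.373 mg/L as Cl₂.
Cl₂ equivalent: 3.373 mg/L × 841,000 L = 2837 g.
Product at 88.6% available Cl: 2837 / 0.886 = 3202 g.

3.20 kg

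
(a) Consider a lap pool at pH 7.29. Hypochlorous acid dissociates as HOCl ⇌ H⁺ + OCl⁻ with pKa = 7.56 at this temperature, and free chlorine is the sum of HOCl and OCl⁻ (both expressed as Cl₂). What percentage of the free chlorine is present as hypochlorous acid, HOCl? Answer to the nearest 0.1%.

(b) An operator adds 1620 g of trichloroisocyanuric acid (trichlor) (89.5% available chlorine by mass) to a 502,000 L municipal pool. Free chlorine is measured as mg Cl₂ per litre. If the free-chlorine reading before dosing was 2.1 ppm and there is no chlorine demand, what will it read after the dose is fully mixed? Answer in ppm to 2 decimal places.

(a) 65.1%; (b) 4.99 ppm

(a) [OCl⁻]/[HOCl] = 10^(pH − pKa) = 10^(7.29 − 7.56) = 10^-0.27 = 0.537.
(a) Fraction as HOCl = 1 / (1 + 0.537) = 0.6506.

(b) Available chlorine delivered: 1620 g × 0.895 = 1450 g as Cl₂.
(b) Concentration rise: 1450 g / 502,000 L = 2.888 mg/L = 2.89 ppm.
(b) Final FC: 2.1 + 2.89 = 4.99 ppm.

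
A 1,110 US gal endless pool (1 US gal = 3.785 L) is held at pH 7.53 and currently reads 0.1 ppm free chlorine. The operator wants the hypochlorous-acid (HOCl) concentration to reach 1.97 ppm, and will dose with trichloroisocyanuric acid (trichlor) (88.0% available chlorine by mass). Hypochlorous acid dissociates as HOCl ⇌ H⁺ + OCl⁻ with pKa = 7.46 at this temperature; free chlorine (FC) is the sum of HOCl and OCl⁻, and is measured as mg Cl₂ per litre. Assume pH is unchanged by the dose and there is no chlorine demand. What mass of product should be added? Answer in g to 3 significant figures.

20.0 g

Volume: 1,110 US gal × 3.785 L/gal = 4,201 L.
[OCl⁻]/[HOCl] = 10^(pH − pKa) = 10^(7.53 − 7.46) = 1.175; fraction as HOCl = 1/(1 + 1.175) = 0.4598.
Free chlorine required for 1.97 ppm HOCl: 1.97 / 0.4598 = 4.285 ppm.
FC to add: 4.285 − 0.1 = 4.185 mg/L as Cl₂.
Cl₂ equivalent: 4.185 mg/L × 4,201 L = 17.58 g.
Product at 88.0% available Cl: 17.58 / 0.88 = 19.98 g.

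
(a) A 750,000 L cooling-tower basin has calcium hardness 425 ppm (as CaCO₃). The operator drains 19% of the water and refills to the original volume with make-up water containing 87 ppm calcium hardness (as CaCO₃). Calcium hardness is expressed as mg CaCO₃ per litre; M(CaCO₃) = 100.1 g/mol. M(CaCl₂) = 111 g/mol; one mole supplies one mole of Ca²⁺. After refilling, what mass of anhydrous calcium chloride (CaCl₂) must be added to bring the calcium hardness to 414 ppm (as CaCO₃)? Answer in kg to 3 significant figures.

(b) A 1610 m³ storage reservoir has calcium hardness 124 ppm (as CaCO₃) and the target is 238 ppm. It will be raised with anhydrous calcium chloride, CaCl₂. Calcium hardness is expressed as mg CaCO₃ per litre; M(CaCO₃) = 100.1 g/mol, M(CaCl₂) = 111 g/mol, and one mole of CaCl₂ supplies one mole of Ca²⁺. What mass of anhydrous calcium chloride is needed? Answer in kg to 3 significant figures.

(a) 44.3 kg; (b) 204 kg

(a) After draining 19% and refilling: 425 × 0.81 + 87 × 0.19 = 360.78 ppm.
(a) Deficit to target: 414 − 360.78 = 53.22 mg/L.
(a) As CaCO₃: 53.22 mg/L × 750,000 L = 39,920 g; ÷ 100.1 = 398.8 mol Ca²⁺.
(a) Mass: 398.8 × 111 = 44,260 g.

(b) Volume: 1610 m³ = 1,610,000 L.
(b) Hardness to add: (238 − 124) = 114 mg/L as CaCO₃ × 1,610,000 L = 183,500 g as CaCO₃.
(b) Moles of Ca²⁺ (1 mol Ca²⁺ ≡ 1 mol CaCO₃): 183,500 / 100.1 g/mol = 1834 mol.
(b) Mass of CaCl₂: 1834 × 111 = 203,500 g.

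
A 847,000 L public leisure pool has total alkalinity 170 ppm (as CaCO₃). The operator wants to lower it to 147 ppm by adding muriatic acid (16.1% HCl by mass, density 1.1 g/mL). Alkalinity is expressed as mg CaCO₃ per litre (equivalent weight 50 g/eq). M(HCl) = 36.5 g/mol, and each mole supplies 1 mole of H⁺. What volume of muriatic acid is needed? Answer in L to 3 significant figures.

Alkalinity to neutralize: (170 − 147) = 23 mg/L as CaCO₃ × 847,000 L = 19,480 g as CaCO₃.
Equivalents of H⁺ required: 19,480 ÷ 50 g/eq = 389.6 eq = 389.6 mol HCl.
Mass of HCl: 389.6 × 36.5 = 14,220 g.
Mass of 16.1% solution: 14,220 / 0.161 = 88,330 g.
Volume: 88,330 g ÷ 1.1 g/mL = 80,300 mL.

80.3 L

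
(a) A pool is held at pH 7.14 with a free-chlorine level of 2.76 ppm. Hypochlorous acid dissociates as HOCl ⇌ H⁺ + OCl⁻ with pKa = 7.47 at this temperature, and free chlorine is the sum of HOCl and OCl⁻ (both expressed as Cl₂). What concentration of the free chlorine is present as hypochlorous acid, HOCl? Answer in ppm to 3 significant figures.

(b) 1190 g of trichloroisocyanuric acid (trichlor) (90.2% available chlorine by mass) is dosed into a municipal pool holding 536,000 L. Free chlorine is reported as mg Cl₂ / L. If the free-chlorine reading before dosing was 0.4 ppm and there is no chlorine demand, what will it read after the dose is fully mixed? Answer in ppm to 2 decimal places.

(a) 1.88 ppm; (b) 2.40 ppm

(a) [OCl⁻]/[HOCl] = 10^(pH − pKa) = 10^(7.14 − 7.47) = 10^-0.33 = 0.4677.
(a) Fraction as HOCl = 1 / (1 + 0.4677) = 0.6813.
(a) HOCl = 0.6813 × 2.76 ppm = 1.88 ppm.

(b) Available chlorine delivered: 1190 g × 0.902 = 1073 g as Cl₂.
(b) Concentration rise: 1073 g / 536,000 L = 2.003 mg/L = 2.00 ppm.
(b) Final FC: 0.4 + 2.00 = 2.40 ppm.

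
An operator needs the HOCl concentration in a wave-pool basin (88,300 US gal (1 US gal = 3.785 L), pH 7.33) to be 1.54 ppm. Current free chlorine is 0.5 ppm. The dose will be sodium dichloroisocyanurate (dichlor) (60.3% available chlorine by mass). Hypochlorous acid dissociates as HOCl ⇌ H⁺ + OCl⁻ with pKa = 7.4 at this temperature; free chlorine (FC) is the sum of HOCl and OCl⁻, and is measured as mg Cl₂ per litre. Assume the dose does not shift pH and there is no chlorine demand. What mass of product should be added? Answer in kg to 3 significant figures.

1.30 kg

Volume: 88,300 US gal × 3.785 L/gal = 334,216 L.
[OCl⁻]/[HOCl] = 10^(pH − pKa) = 10^(7.33 − 7.4) = 0.8511; fraction as HOCl = 1/(1 + 0.8511) = 0.5402.
Free chlorine required for 1.54 ppm HOCl: 1.54 / 0.5402 = 2.851 ppm.
FC to add: 2.851 − 0.5 = 2.351 mg/L as Cl₂.
Cl₂ equivalent: 2.351 mg/L × 334,216 L = 785.7 g.
Product at 60.3% available Cl: 785.7 / 0.603 = 1303 g.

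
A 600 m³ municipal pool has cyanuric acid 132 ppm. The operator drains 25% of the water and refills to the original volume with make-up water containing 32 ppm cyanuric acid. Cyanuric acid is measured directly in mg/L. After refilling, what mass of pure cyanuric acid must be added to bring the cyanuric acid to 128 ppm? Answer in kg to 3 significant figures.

Volume: 600 m³ = 600,000 L.
After draining 25% and refilling: 132 × 0.75 + 32 × 0.25 = 107 ppm.
Deficit to target: 128 − 107 = 21 mg/L.
Mass: 21 mg/L × 600,000 L = 12,600 g cyanuric acid.

12.6 kg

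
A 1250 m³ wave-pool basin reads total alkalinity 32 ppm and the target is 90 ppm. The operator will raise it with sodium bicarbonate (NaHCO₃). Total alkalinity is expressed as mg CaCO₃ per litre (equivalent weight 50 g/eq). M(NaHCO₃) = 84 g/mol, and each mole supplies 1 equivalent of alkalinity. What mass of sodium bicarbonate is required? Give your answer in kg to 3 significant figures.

Volume: 1250 m³ = 1,250,000 L.
Alkalinity to add: (90 − 32) = 58 mg/L as CaCO₃ × 1,250,000 L = 72,500 g as CaCO₃.
Equivalents: 72,500 g ÷ 50 g/eq = 1450 eq.
NaHCO₃ supplies 1 eq per mole → 1450 mol.
Mass: 1450 mol × 84 g/mol = 121,800 g.

122 kg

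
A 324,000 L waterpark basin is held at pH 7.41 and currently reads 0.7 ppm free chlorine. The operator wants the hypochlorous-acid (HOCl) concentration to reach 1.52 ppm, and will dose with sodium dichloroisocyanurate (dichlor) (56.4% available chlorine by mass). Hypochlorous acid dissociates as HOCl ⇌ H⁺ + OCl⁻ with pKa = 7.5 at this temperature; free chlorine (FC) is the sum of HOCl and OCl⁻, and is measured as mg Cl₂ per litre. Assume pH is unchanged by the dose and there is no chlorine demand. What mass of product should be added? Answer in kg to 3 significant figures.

[OCl⁻]/[HOCl] = 10^(pH − pKa) = 10^(7.41 − 7.5) = 0.8128; fraction as HOCl = 1/(1 + 0.8128) = 0.5516.
Free chlorine required for 1.52 ppm HOCl: 1.52 / 0.5516 = 2.756 ppm.
FC to add: 2.756 − 0.7 = 2.056 mg/L as Cl₂.
Cl₂ equivalent: 2.056 mg/L × 324,000 L = 666 g.
Product at 56.4% available Cl: 666 / 0.564 = 1181 g.

1.18 kg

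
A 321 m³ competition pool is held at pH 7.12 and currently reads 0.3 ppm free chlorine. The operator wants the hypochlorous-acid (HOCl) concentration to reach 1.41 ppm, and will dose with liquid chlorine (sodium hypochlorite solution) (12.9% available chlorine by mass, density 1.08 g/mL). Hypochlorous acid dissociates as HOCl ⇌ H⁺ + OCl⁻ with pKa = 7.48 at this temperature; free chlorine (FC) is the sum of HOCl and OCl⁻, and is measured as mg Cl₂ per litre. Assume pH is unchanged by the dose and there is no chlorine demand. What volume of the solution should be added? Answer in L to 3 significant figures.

Volume: 321 m³ = 321,000 L.
[OCl⁻]/[HOCl] = 10^(pH − pKa) = 10^(7.12 − 7.48) = 0.4365; fraction as HOCl = 1/(1 + 0.4365) = 0.6961.
Free chlorine required for 1.41 ppm HOCl: 1.41 / 0.6961 = 2.025 ppm.
FC to add: 2.025 − 0.3 = 1.725 mg/L as Cl₂.
Cl₂ equivalent: 1.725 mg/L × 321,000 L = 553.9 g.
Product at 12.9% available Cl: 553.9 / 0.129 = 4294 g.
Volume: 4294 g ÷ 1.08 g/mL = 3976 mL.

3.98 L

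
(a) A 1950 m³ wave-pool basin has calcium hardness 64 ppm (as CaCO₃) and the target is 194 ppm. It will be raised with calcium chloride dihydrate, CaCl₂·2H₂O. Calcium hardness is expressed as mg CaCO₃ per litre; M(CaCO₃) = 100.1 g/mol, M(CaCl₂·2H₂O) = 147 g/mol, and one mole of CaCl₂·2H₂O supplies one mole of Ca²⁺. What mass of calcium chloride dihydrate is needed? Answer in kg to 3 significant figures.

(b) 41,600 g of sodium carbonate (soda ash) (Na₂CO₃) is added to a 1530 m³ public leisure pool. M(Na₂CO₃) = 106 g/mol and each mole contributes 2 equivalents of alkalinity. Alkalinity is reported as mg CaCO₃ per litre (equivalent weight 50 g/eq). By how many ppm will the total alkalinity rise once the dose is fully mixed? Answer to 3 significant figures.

(a) Volume: 1950 m³ = 1,950,000 L.
(a) Hardness to add: (194 − 64) = 130 mg/L as CaCO₃ × 1,950,000 L = 253,500 g as CaCO₃.
(a) Moles of Ca²⁺ (1 mol Ca²⁺ ≡ 1 mol CaCO₃): 253,500 / 100.1 g/mol = 2532 mol.
(a) Mass of CaCl₂·2H₂O: 2532 × 147 = 372,300 g.

(b) Volume: 1530 m³ = 1,530,000 L.
(b) Moles of Na₂CO₃: 41,600 g ÷ 106 g/mol = 392.5 mol → 784.9 eq of alkalinity.
(b) As CaCO₃: 784.9 eq × 50 g/eq = 39,250 g.
(b) Rise: 39,250 g / 1,530,000 L × 1000 = 25.65 mg/L.

(a) 372 kg; (b) 25.7 ppm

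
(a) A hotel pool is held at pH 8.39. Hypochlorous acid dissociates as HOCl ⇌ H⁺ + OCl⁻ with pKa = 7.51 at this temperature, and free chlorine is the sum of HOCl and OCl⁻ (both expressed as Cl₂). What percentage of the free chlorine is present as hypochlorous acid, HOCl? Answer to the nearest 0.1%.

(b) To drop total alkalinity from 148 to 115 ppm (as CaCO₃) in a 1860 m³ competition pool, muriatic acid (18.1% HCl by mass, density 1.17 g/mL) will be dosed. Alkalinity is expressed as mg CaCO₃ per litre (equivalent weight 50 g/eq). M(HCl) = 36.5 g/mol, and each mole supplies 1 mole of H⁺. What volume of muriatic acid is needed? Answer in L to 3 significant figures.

(a) 11.6%; (b) 212 L

(a) [OCl⁻]/[HOCl] = 10^(pH − pKa) = 10^(8.39 − 7.51) = 10^0.88 = 7.586.
(a) Fraction as HOCl = 1 / (1 + 7.586) = 0.1165.

(b) Volume: 1860 m³ = 1,860,000 L.
(b) Alkalinity to neutralize: (148 − 115) = 33 mg/L as CaCO₃ × 1,860,000 L = 61,380 g as CaCO₃.
(b) Equivalents of H⁺ required: 61,380 ÷ 50 g/eq = 1228 eq = 1228 mol HCl.
(b) Mass of HCl: 1228 × 36.5 = 44,810 g.
(b) Mass of 18.1% solution: 44,810 / 0.181 = 247,600 g.
(b) Volume: 247,600 g ÷ 1.17 g/mL = 211,600 mL.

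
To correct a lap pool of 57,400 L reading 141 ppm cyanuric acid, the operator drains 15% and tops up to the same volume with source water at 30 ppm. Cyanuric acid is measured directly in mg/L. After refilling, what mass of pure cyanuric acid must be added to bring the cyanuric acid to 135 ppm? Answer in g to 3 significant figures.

After draining 15% and refilling: 141 × 0.85 + 30 × 0.15 = 124.35 ppm.
Deficit to target: 135 − 124.35 = 10.65 mg/L.
Mass: 10.65 mg/L × 57,400 L = 611.3 g cyanuric acid.

611 g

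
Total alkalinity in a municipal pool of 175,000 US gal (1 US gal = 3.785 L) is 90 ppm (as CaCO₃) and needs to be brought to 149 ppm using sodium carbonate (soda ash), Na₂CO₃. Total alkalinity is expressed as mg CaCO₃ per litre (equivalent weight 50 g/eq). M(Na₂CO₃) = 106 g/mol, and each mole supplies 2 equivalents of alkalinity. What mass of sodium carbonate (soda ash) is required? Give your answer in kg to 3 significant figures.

41.4 kg

Volume: 175,000 US gal × 3.785 L/gal = 662,375 L.
Alkalinity to add: (149 − 90) = 59 mg/L as CaCO₃ × 662,375 L = 39,080 g as CaCO₃.
Equivalents: 39,080 g ÷ 50 g/eq = 781.6 eq.
Each mole of Na₂CO₃ supplies 2 eq, so 781.6 / 2 = 390.8 mol.
Mass: 390.8 mol × 106 g/mol = 41,420 g.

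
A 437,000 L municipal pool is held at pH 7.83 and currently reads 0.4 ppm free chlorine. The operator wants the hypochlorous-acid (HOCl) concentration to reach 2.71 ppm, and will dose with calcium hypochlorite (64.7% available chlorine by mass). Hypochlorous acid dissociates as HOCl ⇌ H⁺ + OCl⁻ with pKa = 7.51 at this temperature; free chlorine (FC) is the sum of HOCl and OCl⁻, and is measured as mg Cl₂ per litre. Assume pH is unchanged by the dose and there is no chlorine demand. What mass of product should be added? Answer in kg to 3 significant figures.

5.38 kg

[OCl⁻]/[HOCl] = 10^(pH − pKa) = 10^(7.83 − 7.51) = 2.089; fraction as HOCl = 1/(1 + 2.089) = 0.3237.
Free chlorine required for 2.71 ppm HOCl: 2.71 / 0.3237 = 8.372 ppm.
FC to add: 8.372 − 0.4 = 7.972 mg/L as Cl₂.
Cl₂ equivalent: 7.972 mg/L × 437,000 L = 3484 g.
Product at 64.7% available Cl: 3484 / 0.647 = 5384 g.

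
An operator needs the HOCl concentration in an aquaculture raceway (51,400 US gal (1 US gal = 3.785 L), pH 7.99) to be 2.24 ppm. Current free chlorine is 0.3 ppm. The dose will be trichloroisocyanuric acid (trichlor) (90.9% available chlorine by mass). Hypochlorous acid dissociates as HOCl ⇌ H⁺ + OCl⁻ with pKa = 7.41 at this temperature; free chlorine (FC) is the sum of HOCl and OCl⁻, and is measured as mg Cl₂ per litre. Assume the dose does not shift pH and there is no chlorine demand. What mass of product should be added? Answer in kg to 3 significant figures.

Volume: 51,400 US gal × 3.785 L/gal = 194,549 L.
[OCl⁻]/[HOCl] = 10^(pH − pKa) = 10^(7.99 − 7.41) = 3.802; fraction as HOCl = 1/(1 + 3.802) = 0.2083.
Free chlorine required for 2.24 ppm HOCl: 2.24 / 0.2083 = 10.76 ppm.
FC to add: 10.76 − 0.3 = 10.46 mg/L as Cl₂.
Cl₂ equivalent: 10.46 mg/L × 194,549 L = 2034 g.
Product at 90.9% available Cl: 2034 / 0.909 = 2238 g.

2.24 kg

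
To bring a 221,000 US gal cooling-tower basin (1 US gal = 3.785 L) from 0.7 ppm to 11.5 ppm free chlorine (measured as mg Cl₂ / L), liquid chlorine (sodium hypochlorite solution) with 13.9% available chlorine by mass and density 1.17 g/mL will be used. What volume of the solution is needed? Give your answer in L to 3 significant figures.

55.5 L

Volume: 221,000 US gal × 3.785 L/gal = 836,485 L.
Chlorine deficit: 11.5 − 0.7 = 10.8 ppm = 10.8 mg/L as Cl₂.
Cl₂ equivalent needed: 10.8 mg/L × 836,485 L = 9,034,000 mg = 9034 g.
Product at 13.9% available chlorine: 9034 / 0.139 = 64,990 g.
Volume at density 1.17 g/mL: 64,990 g ÷ 1.17 g/mL = 55,550 mL.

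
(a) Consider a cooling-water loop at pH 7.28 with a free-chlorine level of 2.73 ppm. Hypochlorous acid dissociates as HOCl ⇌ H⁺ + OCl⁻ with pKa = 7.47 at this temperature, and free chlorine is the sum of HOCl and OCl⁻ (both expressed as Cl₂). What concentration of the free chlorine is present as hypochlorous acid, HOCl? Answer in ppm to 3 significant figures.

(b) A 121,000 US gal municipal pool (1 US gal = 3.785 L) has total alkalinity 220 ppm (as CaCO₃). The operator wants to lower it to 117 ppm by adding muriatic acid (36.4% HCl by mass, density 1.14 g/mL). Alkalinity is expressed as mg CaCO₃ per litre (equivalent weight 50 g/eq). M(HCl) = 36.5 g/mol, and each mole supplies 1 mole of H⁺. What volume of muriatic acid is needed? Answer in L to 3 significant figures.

(a) 1.66 ppm; (b) 83.0 L

(a) [OCl⁻]/[HOCl] = 10^(pH − pKa) = 10^(7.28 − 7.47) = 10^-0.19 = 0.6457.
(a) Fraction as HOCl = 1 / (1 + 0.6457) = 0.6077.
(a) HOCl = 0.6077 × 2.73 ppm = 1.659 ppm.

(b) Volume: 121,000 US gal × 3.785 L/gal = 457,985 L.
(b) Alkalinity to neutralize: (220 − 117) = 103 mg/L as CaCO₃ × 457,985 L = 47,170 g as CaCO₃.
(b) Equivalents of H⁺ required: 47,170 ÷ 50 g/eq = 943.4 eq = 943.4 mol HCl.
(b) Mass of HCl: 943.4 × 36.5 = 34,440 g.
(b) Mass of 36.4% solution: 34,440 / 0.364 = 94,600 g.
(b) Volume: 94,600 g ÷ 1.14 g/mL = 82,990 mL.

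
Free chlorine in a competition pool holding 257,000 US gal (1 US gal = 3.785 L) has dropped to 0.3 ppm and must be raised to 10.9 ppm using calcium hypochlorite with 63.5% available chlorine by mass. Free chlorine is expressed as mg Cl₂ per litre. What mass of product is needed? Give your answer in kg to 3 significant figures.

Volume: 257,000 US gal × 3.785 L/gal = 972,745 L.
Chlorine deficit: 10.9 − 0.3 = 10.6 ppm = 10.6 mg/L as Cl₂.
Cl₂ equivalent needed: 10.6 mg/L × 972,745 L = 10,310,000 mg = 10,310 g.
Product at 63.5% available chlorine: 10,310 / 0.635 = 16,240 g.

16.2 kg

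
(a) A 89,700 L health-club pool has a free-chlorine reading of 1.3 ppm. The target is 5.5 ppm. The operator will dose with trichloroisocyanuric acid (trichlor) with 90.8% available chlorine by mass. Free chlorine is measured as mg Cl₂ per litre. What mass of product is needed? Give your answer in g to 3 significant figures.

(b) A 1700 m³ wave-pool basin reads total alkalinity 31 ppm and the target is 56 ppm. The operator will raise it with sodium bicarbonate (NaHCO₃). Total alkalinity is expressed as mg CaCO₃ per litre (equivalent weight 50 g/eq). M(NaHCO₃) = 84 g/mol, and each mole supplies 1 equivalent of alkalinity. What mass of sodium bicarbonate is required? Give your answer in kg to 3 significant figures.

(a) 415 g; (b) 71.4 kg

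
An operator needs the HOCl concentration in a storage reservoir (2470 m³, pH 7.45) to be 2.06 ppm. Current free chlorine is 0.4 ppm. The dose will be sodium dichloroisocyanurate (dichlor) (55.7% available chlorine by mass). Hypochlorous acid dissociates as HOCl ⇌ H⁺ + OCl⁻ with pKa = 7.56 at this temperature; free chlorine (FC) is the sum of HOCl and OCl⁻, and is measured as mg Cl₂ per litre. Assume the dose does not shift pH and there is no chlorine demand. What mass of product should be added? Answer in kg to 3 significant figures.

14.5 kg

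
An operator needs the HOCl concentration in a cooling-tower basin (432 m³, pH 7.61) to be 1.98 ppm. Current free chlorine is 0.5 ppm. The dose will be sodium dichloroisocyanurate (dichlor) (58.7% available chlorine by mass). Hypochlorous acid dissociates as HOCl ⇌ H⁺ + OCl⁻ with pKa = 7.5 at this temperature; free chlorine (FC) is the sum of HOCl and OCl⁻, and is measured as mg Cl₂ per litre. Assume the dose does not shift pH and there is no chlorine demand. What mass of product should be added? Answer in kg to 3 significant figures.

Volume: 432 m³ = 432,000 L.
[OCl⁻]/[HOCl] = 10^(pH − pKa) = 10^(7.61 − 7.5) = 1.288; fraction as HOCl = 1/(1 + 1.288) = 0.437.
Free chlorine required for 1.98 ppm HOCl: 1.98 / 0.437 = 4.531 ppm.
FC to add: 4.531 − 0.5 = 4.031 mg/L as Cl₂.
Cl₂ equivalent: 4.031 mg/L × 432,000 L = 1741 g.
Product at 58.7% available Cl: 1741 / 0.587 = 2966 g.

2.97 kg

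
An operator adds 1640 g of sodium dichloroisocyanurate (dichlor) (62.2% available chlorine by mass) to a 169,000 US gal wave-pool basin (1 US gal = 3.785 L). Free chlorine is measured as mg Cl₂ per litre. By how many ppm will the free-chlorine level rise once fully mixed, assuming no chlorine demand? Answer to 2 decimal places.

1.59 ppm

Volume: 169,000 US gal × 3.785 L/gal = 639,665 L.
Available chlorine delivered: 1640 g × 0.622 = 1020 g as Cl₂.
Concentration rise: 1020 g / 639,665 L = 1.595 mg/L = 1.59 ppm.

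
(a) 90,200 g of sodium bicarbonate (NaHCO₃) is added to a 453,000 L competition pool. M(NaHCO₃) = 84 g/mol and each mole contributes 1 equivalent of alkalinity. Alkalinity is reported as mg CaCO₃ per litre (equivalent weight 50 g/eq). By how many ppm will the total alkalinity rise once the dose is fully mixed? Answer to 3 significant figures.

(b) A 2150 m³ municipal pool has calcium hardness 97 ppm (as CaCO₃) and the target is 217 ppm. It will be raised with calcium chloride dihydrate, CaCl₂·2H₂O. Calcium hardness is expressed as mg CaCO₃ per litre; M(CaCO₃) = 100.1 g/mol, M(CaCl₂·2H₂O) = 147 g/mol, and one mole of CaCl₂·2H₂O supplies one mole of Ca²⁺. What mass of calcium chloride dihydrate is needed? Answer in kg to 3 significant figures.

(a) 119 ppm; (b) 379 kg

(a) Moles of NaHCO₃: 90,200 g ÷ 84 g/mol = 1074 mol → 1074 eq of alkalinity.
(a) As CaCO₃: 1074 eq × 50 g/eq = 53,690 g.
(a) Rise: 53,690 g / 453,000 L × 1000 = 118.5 mg/L.

(b) Volume: 2150 m³ = 2,150,000 L.
(b) Hardness to add: (217 − 97) = 120 mg/L as CaCO₃ × 2,150,000 L = 258,000 g as CaCO₃.
(b) Moles of Ca²⁺ (1 mol Ca²⁺ ≡ 1 mol CaCO₃): 258,000 / 100.1 g/mol = 2577 mol.
(b) Mass of CaCl₂·2H₂O: 2577 × 147 = 378,900 g.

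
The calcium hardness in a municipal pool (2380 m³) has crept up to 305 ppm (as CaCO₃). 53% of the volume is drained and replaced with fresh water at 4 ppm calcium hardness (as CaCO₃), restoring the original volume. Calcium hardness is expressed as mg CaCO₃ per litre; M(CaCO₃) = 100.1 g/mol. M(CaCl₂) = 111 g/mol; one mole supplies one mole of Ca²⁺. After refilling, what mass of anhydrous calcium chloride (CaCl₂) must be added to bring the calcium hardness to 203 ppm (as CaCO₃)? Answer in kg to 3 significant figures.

152 kg

Volume: 2380 m³ = 2,380,000 L.
After draining 53% and refilling: 305 × 0.47 + 4 × 0.53 = 145.47 ppm.
Deficit to target: 203 − 145.47 = 57.53 mg/L.
As CaCO₃: 57.53 mg/L × 2,380,000 L = 136,900 g; ÷ 100.1 = 1368 mol Ca²⁺.
Mass: 1368 × 111 = 151,800 g.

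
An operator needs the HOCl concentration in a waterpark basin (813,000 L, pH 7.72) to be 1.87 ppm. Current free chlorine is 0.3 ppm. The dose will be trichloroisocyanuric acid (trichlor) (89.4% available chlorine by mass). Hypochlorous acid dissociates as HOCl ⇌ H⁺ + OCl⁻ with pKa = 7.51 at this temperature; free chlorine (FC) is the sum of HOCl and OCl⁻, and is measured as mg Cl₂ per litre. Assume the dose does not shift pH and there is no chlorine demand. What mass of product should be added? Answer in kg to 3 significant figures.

4.19 kg

[OCl⁻]/[HOCl] = 10^(pH − pKa) = 10^(7.72 − 7.51) = 1.622; fraction as HOCl = 1/(1 + 1.622) = 0.3814.
Free chlorine required for 1.87 ppm HOCl: 1.87 / 0.3814 = 4.903 ppm.
FC to add: 4.903 − 0.3 = 4.603 mg/L as Cl₂.
Cl₂ equivalent: 4.603 mg/L × 813,000 L = 3742 g.
Product at 89.4% available Cl: 3742 / 0.894 = 4186 g.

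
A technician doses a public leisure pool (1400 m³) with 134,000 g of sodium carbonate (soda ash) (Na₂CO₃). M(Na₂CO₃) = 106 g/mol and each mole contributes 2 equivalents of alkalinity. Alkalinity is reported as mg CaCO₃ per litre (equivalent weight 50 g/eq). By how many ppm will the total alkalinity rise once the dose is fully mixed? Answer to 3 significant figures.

Volume: 1400 m³ = 1,400,000 L.
Moles of Na₂CO₃: 134,000 g ÷ 106 g/mol = 1264 mol → 2528 eq of alkalinity.
As CaCO₃: 2528 eq × 50 g/eq = 126,400 g.
Rise: 126,400 g / 1,400,000 L × 1000 = 90.3 mg/L.

90.3 ppm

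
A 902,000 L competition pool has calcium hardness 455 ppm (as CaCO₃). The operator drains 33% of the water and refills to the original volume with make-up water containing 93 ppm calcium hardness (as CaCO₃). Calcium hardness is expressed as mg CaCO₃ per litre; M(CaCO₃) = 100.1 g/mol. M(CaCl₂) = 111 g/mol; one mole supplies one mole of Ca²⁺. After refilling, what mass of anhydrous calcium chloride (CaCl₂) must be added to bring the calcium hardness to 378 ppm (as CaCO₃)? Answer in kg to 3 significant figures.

42.5 kg

After draining 33% and refilling: 455 × 0.67 + 93 × 0.33 = 335.54 ppm.
Deficit to target: 378 − 335.54 = 42.46 mg/L.
As CaCO₃: 42.46 mg/L × 902,000 L = 38,300 g; ÷ 100.1 = 382.6 mol Ca²⁺.
Mass: 382.6 × 111 = 42,470 g.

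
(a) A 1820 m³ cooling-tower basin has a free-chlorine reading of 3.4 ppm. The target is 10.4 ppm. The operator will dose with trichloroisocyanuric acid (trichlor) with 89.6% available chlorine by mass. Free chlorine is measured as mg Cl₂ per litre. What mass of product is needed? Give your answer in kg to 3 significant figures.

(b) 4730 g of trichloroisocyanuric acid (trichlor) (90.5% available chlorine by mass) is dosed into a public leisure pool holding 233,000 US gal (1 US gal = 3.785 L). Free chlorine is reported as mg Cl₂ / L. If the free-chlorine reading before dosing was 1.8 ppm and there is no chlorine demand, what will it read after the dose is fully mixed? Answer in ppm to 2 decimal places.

(a) Volume: 1820 m³ = 1,820,000 L.
(a) Chlorine deficit: 10.4 − 3.4 = 7 ppm = 7 mg/L as Cl₂.
(a) Cl₂ equivalent needed: 7 mg/L × 1,820,000 L = 12,740,000 mg = 12,740 g.
(a) Product at 89.6% available chlorine: 12,740 / 0.896 = 14,220 g.

(b) Volume: 233,000 US gal × 3.785 L/gal = 881,905 L.
(b) Available chlorine delivered: 4730 g × 0.905 = 4281 g as Cl₂.
(b) Concentration rise: 4281 g / 881,905 L = 4.854 mg/L = 4.85 ppm.
(b) Final FC: 1.8 + 4.85 = 6.65 ppm.

(a) 14.2 kg; (b) 6.65 ppm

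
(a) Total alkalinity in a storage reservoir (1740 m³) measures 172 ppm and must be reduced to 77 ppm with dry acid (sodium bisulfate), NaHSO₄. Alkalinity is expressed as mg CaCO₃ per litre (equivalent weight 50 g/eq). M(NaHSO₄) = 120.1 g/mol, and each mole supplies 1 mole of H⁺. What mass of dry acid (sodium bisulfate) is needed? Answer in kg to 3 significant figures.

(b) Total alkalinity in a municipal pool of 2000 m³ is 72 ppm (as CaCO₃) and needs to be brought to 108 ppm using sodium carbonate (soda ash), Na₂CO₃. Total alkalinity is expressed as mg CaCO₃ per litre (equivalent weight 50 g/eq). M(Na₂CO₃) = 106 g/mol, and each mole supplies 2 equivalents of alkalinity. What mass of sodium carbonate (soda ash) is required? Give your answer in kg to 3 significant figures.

(a) Volume: 1740 m³ = 1,740,000 L.
(a) Alkalinity to neutralize: (172 − 77) = 95 mg/L as CaCO₃ × 1,740,000 L = 165,300 g as CaCO₃.
(a) Equivalents of H⁺ required: 165,300 ÷ 50 g/eq = 3306 eq = 3306 mol NaHSO₄.
(a) Mass of NaHSO₄: 3306 × 120.1 = 397,100 g.

(b) Volume: 2000 m³ = 2,000,000 L.
(b) Alkalinity to add: (108 − 72) = 36 mg/L as CaCO₃ × 2,000,000 L = 72,000 g as CaCO₃.
(b) Equivalents: 72,000 g ÷ 50 g/eq = 1440 eq.
(b) Each mole of Na₂CO₃ supplies 2 eq, so 1440 / 2 = 720 mol.
(b) Mass: 720 mol × 106 g/mol = 76,320 g.

(a) 397 kg; (b) 76.3 kg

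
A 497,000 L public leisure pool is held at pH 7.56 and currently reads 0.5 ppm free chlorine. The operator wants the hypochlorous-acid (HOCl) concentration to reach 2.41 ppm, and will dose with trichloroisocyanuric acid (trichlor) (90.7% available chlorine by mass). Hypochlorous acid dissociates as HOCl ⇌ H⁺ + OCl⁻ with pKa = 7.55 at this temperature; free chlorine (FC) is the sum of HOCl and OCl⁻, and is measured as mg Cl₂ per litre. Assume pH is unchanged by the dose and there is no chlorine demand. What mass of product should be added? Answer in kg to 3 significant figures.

2.40 kg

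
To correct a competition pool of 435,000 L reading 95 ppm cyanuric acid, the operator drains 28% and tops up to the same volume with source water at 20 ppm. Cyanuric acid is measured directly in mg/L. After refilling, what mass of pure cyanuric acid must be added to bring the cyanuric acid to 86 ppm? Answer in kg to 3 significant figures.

After draining 28% and refilling: 95 × 0.72 + 20 × 0.28 = 74 ppm.
Deficit to target: 86 − 74 = 12 mg/L.
Mass: 12 mg/L × 435,000 L = 5220 g cyanuric acid.

5.22 kg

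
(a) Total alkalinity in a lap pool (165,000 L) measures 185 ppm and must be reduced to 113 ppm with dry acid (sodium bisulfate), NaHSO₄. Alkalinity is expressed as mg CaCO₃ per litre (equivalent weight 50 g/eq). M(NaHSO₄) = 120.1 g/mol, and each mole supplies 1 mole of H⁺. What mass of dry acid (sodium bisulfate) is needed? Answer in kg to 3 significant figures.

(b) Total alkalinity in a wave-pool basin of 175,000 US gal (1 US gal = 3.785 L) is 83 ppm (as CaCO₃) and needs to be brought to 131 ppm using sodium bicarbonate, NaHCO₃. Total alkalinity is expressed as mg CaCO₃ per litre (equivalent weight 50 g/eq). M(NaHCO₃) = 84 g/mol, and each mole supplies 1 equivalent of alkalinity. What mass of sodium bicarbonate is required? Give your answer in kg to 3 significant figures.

(a) 28.5 kg; (b) 53.4 kg

(a) Alkalinity to neutralize: (185 − 113) = 72 mg/L as CaCO₃ × 165,000 L = 11,880 g as CaCO₃.
(a) Equivalents of H⁺ required: 11,880 ÷ 50 g/eq = 237.6 eq = 237.6 mol NaHSO₄.
(a) Mass of NaHSO₄: 237.6 × 120.1 = 28,540 g.

(b) Volume: 175,000 US gal × 3.785 L/gal = 662,375 L.
(b) Alkalinity to add: (131 − 83) = 48 mg/L as CaCO₃ × 662,375 L = 31,790 g as CaCO₃.
(b) Equivalents: 31,790 g ÷ 50 g/eq = 635.9 eq.
(b) NaHCO₃ supplies 1 eq per mole → 635.9 mol.
(b) Mass: 635.9 mol × 84 g/mol = 53,410 g.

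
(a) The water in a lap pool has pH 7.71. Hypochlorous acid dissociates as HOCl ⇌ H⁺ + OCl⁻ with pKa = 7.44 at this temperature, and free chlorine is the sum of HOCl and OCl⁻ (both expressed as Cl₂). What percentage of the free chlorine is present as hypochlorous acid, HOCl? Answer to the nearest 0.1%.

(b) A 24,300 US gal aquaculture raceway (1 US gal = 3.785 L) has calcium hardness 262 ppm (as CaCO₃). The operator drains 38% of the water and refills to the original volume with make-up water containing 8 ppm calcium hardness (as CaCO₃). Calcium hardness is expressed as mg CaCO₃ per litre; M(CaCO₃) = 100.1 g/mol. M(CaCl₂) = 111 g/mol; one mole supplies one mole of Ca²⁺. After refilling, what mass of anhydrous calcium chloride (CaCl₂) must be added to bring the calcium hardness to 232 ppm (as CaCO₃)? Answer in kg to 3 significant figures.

(a) 34.9%; (b) 6.78 kg

(a) [OCl⁻]/[HOCl] = 10^(pH − pKa) = 10^(7.71 − 7.44) = 10^0.27 = 1.862.
(a) Fraction as HOCl = 1 / (1 + 1.862) = 0.3494.

(b) Volume: 24,300 US gal × 3.785 L/gal = 91,976 L.
(b) After draining 38% and refilling: 262 × 0.62 + 8 × 0.38 = 165.48 ppm.
(b) Deficit to target: 232 − 165.48 = 66.52 mg/L.
(b) As CaCO₃: 66.52 mg/L × 91,976 L = 6118 g; ÷ 100.1 = 61.12 mol Ca²⁺.
(b) Mass: 61.12 × 111 = 6784 g.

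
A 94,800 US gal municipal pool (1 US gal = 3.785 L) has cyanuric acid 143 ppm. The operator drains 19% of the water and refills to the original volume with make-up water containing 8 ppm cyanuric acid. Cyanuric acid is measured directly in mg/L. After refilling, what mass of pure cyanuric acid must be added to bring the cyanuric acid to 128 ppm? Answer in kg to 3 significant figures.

Volume: 94,800 US gal × 3.785 L/gal = 358,818 L.
After draining 19% and refilling: 143 × 0.81 + 8 × 0.19 = 117.35 ppm.
Deficit to target: 128 − 117.35 = 10.65 mg/L.
Mass: 10.65 mg/L × 358,818 L = 3821 g cyanuric acid.

3.82 kg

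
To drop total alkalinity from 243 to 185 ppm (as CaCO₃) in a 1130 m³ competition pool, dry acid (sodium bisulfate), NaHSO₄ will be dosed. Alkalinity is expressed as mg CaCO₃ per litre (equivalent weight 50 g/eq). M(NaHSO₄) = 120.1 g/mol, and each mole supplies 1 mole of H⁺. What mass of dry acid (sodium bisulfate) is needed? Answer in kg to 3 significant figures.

157 kg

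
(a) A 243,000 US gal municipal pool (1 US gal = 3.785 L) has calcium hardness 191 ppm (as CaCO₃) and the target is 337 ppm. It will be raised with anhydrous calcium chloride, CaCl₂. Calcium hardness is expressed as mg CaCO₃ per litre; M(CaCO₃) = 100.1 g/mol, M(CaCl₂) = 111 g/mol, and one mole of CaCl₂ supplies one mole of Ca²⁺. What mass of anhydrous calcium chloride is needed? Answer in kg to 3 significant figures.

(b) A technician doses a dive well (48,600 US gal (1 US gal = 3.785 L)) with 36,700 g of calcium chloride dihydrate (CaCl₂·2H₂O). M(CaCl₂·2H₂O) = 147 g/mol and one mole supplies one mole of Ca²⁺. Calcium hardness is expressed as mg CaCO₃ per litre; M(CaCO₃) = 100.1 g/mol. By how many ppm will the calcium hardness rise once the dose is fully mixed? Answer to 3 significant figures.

(a) 149 kg; (b) 136 ppm

(a) Volume: 243,000 US gal × 3.785 L/gal = 919,755 L.
(a) Hardness to add: (337 − 191) = 146 mg/L as CaCO₃ × 919,755 L = 134,300 g as CaCO₃.
(a) Moles of Ca²⁺ (1 mol Ca²⁺ ≡ 1 mol CaCO₃): 134,300 / 100.1 g/mol = 1342 mol.
(a) Mass of CaCl₂: 1342 × 111 = 148,900 g.

(b) Volume: 48,600 US gal × 3.785 L/gal = 183,951 L.
(b) Moles of Ca²⁺: 36,700 g ÷ 147 g/mol = 249.7 mol.
(b) As CaCO₃: 249.7 mol × 100.1 g/mol = 24,990 g.
(b) Rise: 24,990 g / 183,951 L × 1000 = 135.9 mg/L.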